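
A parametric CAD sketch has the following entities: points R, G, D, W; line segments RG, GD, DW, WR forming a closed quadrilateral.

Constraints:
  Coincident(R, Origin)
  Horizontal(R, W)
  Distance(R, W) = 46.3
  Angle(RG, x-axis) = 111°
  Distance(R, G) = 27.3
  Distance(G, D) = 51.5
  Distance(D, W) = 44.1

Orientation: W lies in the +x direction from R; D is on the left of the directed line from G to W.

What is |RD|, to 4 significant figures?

58.02

R is at the origin; RW is horizontal with |RW| = 46.3 and W in +x, so W = (46.3, 0). RG runs at 111.0° with |RG| = 27.3, so G = (-9.783, 25.49). D is determined by |GD| = 51.5 and |DW| = 44.1 together: it lies at the intersection of circle(G, 51.5) and circle(W, 44.1). With |GW| = 61.60, the foot of the radical line on GW is 36.54 from G and the perpendicular offset is √(51.5² − 36.54²) = 36.29. Taking the left-of-GW solution: D = (38.50, 43.40).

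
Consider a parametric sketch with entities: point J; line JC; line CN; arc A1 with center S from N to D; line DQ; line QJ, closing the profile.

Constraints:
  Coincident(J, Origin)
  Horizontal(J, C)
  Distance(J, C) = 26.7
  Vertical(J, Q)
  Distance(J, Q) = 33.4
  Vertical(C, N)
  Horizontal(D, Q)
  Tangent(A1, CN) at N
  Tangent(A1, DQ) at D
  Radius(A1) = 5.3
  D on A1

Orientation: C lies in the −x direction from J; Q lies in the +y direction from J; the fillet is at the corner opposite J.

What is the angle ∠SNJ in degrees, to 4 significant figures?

46.46°

J is at the origin; J and C share the same y with |JC| = 26.7 and C on the −x side, so C = (-26.70, 0.000). J and Q share the same x with |JQ| = 33.4 and Q on the +y side, so Q = (0.000, 33.40). The virtual corner opposite J is at (-26.70, 33.40). The tangent condition forces SN to be normal to CN and since A1 is tangent to DQ there, SD ⟂ DQ, with radius 5.3, so the center S sits 5.3 in from both sides at S = (-21.40, 28.10). That places the tangent points at N = (-26.70, 28.10) on CN and D = (-21.40, 33.40) on DQ. Then cos ∠SNJ = NS·NJ / (|NS||NJ|), giving 46.46°.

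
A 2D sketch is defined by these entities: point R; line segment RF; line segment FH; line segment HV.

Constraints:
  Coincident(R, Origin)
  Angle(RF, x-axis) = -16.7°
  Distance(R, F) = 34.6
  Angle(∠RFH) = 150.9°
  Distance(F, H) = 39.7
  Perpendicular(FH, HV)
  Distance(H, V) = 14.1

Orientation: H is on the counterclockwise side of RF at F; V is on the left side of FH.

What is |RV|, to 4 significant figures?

69.99

∠RFH = 150.9°, so FH runs at -16.7° + (180° − 150.9°) = 12.40° from the x-axis; with |FH| = 39.7, H = F + 39.7·(cos 12.40°, sin 12.40°) = (71.91, -1.418). The perpendicularity gives HV at right angles to FH; with |HV| = 14.1 on the left of FH, V = H + 14.1·(-0.2147, 0.9767) = (68.89, 12.35). Then |RV| = |V − R| = 69.99.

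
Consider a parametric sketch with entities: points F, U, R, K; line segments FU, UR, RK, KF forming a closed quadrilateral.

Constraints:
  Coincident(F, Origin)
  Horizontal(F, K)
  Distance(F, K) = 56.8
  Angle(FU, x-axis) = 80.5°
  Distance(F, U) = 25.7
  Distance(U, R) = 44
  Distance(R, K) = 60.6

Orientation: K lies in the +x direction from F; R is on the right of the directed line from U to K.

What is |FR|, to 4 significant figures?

18.37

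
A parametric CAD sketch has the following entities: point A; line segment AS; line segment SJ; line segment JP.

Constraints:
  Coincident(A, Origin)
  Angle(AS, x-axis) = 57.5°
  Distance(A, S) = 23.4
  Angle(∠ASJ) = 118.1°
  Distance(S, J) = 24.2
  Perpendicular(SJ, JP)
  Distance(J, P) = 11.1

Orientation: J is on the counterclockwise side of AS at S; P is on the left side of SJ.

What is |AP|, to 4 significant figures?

36.49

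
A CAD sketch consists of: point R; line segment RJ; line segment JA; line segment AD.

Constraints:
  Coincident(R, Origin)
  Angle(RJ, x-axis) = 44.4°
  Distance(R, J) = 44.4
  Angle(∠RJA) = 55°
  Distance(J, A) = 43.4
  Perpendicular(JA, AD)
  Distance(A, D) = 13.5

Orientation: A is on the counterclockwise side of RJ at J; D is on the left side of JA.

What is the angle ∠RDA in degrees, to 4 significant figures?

141.9°

R is at the origin; RJ runs at 44.4° with length 44.4, so J = 44.4·(cos 44.4°, sin 44.4°) = (31.72, 31.07). ∠RJA = 55.0°, so JA runs at 44.4° + (180° − 55.0°) = 169.4° from the x-axis; with |JA| = 43.4, A = J + 43.4·(cos 169.4°, sin 169.4°) = (-10.94, 39.05). JA ⟂ AD; with |AD| = 13.5 on the left of JA, D = A + 13.5·(-0.1840, -0.9829) = (-13.42, 25.78). Then cos ∠RDA = DR·DA / (|DR||DA|), giving 141.9°.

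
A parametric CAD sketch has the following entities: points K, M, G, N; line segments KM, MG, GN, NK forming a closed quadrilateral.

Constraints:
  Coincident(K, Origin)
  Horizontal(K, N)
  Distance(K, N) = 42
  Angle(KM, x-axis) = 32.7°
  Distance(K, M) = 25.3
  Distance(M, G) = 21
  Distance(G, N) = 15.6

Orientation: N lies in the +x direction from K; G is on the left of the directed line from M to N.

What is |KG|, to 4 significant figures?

44.99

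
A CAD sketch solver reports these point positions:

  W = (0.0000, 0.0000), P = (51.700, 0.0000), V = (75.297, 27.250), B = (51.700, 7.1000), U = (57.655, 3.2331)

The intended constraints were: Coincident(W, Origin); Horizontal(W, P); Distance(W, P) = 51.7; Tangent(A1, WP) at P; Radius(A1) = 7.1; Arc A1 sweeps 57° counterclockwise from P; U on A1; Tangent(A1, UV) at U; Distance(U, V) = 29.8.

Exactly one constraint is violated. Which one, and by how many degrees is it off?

Tangent(A1, UV) at U — off by 3.30°.

W = (0.00, 0.00) ✓; W.y = 0.00, P.y = 0.00 ✓; |WP| = 51.70 ✓; ∠(BP, PW) = 90.00° ✓; |BP| = 7.100 ✓; bearing(B→U) − bearing(B→P) = 57.00° ✓; |BU| = 7.100 ✓; ∠(BU, UV) = 93.30° ✗; |UV| = 29.80 ✓.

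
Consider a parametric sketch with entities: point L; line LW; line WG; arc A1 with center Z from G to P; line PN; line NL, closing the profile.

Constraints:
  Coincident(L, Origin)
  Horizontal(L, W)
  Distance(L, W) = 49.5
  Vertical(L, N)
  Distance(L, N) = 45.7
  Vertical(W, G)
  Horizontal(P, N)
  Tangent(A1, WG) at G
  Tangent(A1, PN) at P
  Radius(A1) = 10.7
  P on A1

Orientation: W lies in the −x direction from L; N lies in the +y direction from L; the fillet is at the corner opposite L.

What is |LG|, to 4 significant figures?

60.62

L is at the origin; L and W share the same y with |LW| = 49.5 and W on the −x side, so W = (-49.50, 0.000). L and N share the same x with |LN| = 45.7 and N on the +y side, so N = (0.000, 45.70). The virtual corner opposite L is at (-49.50, 45.70). A1 meets WG tangentially, so ZG is at right angles to WG and tangency of A1 to PN means the radius ZP is perpendicular to PN, with radius 10.7, so the center Z sits 10.7 in from both sides at Z = (-38.80, 35.00). That places the tangent points at G = (-49.50, 35.00) on WG and P = (-38.80, 45.70) on PN. Then |LG| = |G − L| = 60.62.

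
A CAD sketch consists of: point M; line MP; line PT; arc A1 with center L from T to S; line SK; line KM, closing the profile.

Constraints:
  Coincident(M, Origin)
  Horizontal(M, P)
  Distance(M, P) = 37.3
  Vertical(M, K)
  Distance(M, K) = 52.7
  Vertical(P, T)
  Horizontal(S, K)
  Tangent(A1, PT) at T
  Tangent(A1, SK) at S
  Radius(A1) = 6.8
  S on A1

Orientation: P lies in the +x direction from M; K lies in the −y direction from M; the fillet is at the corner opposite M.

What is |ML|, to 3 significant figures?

55.1

M is at the origin; MP is horizontal with |MP| = 37.3 and P on the +x side, so P = (37.3, 0.00). MK is vertical with |MK| = 52.7 and K on the −y side, so K = (0.00, -52.7). The virtual corner opposite M is at (37.3, -52.7). Since A1 is tangent to PT there, LT ⟂ PT and since A1 is tangent to SK there, LS ⟂ SK, with radius 6.8, so the center L sits 6.8 in from both sides at L = (30.5, -45.9). Then |ML| = |L − M| = 55.1.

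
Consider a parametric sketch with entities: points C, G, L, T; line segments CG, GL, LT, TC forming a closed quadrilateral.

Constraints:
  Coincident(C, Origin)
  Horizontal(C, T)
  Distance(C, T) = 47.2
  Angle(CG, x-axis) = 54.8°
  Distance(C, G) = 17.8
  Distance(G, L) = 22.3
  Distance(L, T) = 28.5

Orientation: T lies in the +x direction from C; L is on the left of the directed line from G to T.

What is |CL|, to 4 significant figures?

38.59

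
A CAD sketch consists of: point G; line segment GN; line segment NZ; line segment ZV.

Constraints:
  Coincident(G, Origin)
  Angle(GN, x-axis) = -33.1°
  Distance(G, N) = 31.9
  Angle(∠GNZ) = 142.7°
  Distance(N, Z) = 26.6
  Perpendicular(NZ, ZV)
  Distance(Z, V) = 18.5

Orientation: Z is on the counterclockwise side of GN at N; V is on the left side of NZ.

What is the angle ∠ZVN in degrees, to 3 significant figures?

55.2°

G is at the origin; GN runs at -33.1° with length 31.9, so N = 31.9·(cos -33.1°, sin -33.1°) = (26.7, -17.4). ∠GNZ = 142.7°, so NZ runs at -33.1° + (180° − 142.7°) = 4.20° from the x-axis; with |NZ| = 26.6, Z = N + 26.6·(cos 4.20°, sin 4.20°) = (53.3, -15.5). NZ is perpendicular to ZV; with |ZV| = 18.5 on the left of NZ, V = Z + 18.5·(-0.0732, 0.997) = (51.9, 2.98). Then cos ∠ZVN = VZ·VN / (|VZ||VN|), giving 55.2°.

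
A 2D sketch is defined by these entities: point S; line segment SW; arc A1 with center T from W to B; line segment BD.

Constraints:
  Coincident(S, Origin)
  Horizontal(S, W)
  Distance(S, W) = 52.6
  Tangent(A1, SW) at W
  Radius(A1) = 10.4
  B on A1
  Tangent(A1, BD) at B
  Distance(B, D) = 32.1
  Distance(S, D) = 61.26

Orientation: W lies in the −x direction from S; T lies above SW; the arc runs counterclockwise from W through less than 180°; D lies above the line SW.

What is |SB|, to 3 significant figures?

43.6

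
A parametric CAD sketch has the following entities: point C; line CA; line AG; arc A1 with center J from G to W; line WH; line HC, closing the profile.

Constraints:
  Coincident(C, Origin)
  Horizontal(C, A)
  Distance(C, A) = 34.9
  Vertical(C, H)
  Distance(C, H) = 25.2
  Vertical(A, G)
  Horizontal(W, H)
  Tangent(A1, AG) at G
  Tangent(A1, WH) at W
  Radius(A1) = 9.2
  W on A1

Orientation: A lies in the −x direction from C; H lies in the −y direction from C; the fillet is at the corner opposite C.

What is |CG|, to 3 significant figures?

38.4

The virtual corner opposite C is at (-34.9, -25.2). Tangency of A1 to AG means the radius JG is perpendicular to AG and tangency of A1 to WH means the radius JW is perpendicular to WH, with radius 9.2, so the center J sits 9.2 in from both sides at J = (-25.7, -16.0). That places the tangent points at G = (-34.9, -16.0) on AG and W = (-25.7, -25.2) on WH. Then |CG| = |G − C| = 38.4.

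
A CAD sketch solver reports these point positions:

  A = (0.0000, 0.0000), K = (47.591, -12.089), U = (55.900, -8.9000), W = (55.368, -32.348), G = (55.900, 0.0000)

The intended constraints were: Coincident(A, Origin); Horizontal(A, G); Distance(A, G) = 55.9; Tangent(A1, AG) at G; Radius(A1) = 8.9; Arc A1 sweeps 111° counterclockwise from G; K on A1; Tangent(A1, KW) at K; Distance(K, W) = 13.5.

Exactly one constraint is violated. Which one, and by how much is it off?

Distance(K, W) = 13.5 — off by 8.20.

A = (0.00, 0.00) ✓; A.y = 0.00, G.y = 0.00 ✓; |AG| = 55.90 ✓; ∠(UG, GA) = 90.00° ✓; |UG| = 8.900 ✓; bearing(U→K) − bearing(U→G) = 111.0° ✓; |UK| = 8.900 ✓; ∠(UK, KW) = 90.00° ✓; |KW| = 21.70 ✗.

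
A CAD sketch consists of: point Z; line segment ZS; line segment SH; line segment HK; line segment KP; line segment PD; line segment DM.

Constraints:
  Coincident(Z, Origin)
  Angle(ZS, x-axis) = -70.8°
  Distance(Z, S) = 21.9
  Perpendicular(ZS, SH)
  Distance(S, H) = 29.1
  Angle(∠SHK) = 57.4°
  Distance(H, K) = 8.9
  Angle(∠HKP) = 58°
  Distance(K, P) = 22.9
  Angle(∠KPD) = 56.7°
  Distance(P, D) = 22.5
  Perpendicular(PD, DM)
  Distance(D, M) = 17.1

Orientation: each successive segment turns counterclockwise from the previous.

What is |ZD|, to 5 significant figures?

48.741

Z is at the origin; ZS runs at -70.8° with length 21.9, so S = (7.2022, -20.682). ZS ⟂ SH, so SH runs at 19.200°; with |SH| = 29.1, H = (34.684, -11.112). ∠SHK = 57.4° gives HK at 141.80° from the x-axis; with |HK| = 8.9, K = (27.689, -5.6080). ∠HKP = 58.0° gives KP at -96.200° from the x-axis; with |KP| = 22.9, P = (25.216, -28.374). ∠KPD = 56.7° gives PD at 27.100° from the x-axis; with |PD| = 22.5, D = (45.246, -18.124). Then |ZD| = |D − Z| = 48.741.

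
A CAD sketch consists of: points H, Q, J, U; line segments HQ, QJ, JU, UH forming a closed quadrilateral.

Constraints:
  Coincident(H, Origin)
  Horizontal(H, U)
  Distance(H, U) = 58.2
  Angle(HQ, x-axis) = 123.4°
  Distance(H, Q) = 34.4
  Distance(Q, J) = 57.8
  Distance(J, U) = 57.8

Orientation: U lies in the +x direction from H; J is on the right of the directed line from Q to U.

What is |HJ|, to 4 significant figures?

24.30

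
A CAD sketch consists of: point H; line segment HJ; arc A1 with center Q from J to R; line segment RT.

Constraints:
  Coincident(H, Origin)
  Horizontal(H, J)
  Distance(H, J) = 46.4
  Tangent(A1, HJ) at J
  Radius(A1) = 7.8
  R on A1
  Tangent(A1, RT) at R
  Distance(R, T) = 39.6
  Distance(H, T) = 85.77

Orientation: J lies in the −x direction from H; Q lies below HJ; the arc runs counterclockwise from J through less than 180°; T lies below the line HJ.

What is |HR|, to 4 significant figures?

51.76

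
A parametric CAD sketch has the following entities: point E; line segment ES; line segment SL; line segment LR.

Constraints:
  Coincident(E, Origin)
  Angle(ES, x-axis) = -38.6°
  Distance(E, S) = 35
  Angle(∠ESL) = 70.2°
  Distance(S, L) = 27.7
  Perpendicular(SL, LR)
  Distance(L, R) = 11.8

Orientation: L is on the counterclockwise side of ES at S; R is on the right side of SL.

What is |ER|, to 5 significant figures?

47.454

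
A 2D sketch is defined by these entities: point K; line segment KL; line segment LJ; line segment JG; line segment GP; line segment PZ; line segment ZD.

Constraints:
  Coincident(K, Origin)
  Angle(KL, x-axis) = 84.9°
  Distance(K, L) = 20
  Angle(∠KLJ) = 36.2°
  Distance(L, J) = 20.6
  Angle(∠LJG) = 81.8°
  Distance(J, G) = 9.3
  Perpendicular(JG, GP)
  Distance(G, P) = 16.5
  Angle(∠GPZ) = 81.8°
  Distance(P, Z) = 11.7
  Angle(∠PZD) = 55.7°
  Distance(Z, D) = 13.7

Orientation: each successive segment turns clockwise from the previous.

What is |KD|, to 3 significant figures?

5.71

K is at the origin; KL runs at 84.9° with length 20.0, so L = (1.78, 19.9). ∠KLJ = 36.2° gives LJ at -58.9° from the x-axis; with |LJ| = 20.6, J = (12.4, 2.28). ∠LJG = 81.8° gives JG at -157° from the x-axis; with |JG| = 9.3, G = (3.85, -1.34). JG ⟂ GP, so GP runs at 113°; with |GP| = 16.5, P = (-2.57, 13.9). ∠GPZ = 81.8° gives PZ at 14.7° from the x-axis; with |PZ| = 11.7, Z = (8.75, 16.8). ∠PZD = 55.7° gives ZD at -110° from the x-axis; with |ZD| = 13.7, D = (4.15, 3.93). Then |KD| = |D − K| = 5.71.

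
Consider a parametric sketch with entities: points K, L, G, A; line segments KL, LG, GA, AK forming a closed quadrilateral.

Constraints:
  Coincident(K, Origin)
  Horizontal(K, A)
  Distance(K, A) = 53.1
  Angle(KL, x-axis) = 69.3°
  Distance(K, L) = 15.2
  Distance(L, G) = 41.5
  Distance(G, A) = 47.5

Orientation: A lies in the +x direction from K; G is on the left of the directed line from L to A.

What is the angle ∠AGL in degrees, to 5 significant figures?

67.662°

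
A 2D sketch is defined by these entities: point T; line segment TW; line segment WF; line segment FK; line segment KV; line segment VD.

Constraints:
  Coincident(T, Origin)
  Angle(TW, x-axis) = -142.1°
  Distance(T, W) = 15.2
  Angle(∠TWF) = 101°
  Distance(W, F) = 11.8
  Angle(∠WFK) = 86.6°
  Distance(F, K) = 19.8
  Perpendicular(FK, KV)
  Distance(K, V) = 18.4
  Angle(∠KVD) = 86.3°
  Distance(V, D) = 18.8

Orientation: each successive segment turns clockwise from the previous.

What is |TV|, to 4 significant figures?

6.126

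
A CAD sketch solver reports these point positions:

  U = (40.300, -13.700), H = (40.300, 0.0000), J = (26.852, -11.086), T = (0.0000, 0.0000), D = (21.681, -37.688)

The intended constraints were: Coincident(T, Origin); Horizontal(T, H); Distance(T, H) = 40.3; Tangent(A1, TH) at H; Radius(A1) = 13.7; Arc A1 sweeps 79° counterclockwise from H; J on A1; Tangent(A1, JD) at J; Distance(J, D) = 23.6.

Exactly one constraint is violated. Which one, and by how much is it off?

Distance(J, D) = 23.6 — off by 3.50.

T = (0.00, 0.00) ✓; T.y = 0.00, H.y = 0.00 ✓; |TH| = 40.30 ✓; ∠(UH, HT) = 90.00° ✓; |UH| = 13.70 ✓; bearing(U→J) − bearing(U→H) = 79.00° ✓; |UJ| = 13.70 ✓; ∠(UJ, JD) = 90.00° ✓; |JD| = 27.10 ✗.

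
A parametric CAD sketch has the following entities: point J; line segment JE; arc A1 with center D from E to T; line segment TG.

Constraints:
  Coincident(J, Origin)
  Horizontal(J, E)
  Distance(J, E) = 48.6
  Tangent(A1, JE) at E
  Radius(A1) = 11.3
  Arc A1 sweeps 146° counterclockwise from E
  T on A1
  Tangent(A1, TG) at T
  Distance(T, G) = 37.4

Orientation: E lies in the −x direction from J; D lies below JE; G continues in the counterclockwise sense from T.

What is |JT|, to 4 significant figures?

58.68

J is at the origin; JE is horizontal with |JE| = 48.6 and E on the −x side, so E = (-48.60, 0.000). The tangent condition forces DE to be normal to JE, so D = E + (0, -11.3) = (-48.60, -11.30). On A1, E sits at bearing 90° from D; a 146° counterclockwise sweep puts T at bearing 236°, so T = D + 11.3·(cos 236°, sin 236°) = (-54.92, -20.67). Then |JT| = |T − J| = 58.68.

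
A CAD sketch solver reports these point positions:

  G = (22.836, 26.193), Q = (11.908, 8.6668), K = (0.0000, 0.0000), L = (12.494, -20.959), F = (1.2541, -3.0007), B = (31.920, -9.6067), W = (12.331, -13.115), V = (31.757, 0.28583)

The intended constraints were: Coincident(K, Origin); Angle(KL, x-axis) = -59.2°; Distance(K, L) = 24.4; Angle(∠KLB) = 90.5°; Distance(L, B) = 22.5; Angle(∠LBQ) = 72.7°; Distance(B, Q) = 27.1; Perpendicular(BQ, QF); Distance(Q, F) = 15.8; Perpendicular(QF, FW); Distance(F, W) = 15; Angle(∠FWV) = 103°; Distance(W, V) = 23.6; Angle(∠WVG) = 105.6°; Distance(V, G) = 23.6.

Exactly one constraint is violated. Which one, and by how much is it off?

Distance(V, G) = 23.6 — off by 3.80.

K = (0.00, 0.00) ✓; KL at -59.20° ✓; |KL| = 24.40 ✓; ∠KLB = 90.50° ✓; |LB| = 22.50 ✓; ∠LBQ = 72.70° ✓; |BQ| = 27.10 ✓; ∠(BQ, QF) = 90.00° ✓; |QF| = 15.80 ✓; ∠(QF, FW) = 90.00° ✓; |FW| = 15.00 ✓; ∠FWV = 103.0° ✓; |WV| = 23.60 ✓; ∠WVG = 105.6° ✓; |VG| = 27.40 ✗.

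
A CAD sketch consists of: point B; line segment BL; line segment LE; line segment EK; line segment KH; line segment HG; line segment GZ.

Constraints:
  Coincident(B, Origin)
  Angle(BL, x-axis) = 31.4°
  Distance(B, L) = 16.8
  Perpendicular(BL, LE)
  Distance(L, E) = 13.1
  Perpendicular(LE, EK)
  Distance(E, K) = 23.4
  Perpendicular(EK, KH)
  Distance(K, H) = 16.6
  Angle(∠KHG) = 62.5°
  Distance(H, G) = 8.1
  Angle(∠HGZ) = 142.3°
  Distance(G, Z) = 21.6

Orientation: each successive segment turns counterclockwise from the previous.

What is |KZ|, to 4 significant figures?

17.59

B is at the origin; BL runs at 31.4° with length 16.8, so L = (14.34, 8.753). BL is perpendicular to LE, so LE runs at 121.4°; with |LE| = 13.1, E = (7.514, 19.93). LE ⟂ EK, so EK runs at -148.6°; with |EK| = 23.4, K = (-12.46, 7.743). EK ⟂ KH, so KH runs at -58.60°; with |KH| = 16.6, H = (-3.810, -6.426). ∠KHG = 62.5° gives HG at 58.90° from the x-axis; with |HG| = 8.1, G = (0.3740, 0.5097). ∠HGZ = 142.3° gives GZ at 96.60° from the x-axis; with |GZ| = 21.6, Z = (-2.109, 21.97). Then |KZ| = |Z − K| = 17.59.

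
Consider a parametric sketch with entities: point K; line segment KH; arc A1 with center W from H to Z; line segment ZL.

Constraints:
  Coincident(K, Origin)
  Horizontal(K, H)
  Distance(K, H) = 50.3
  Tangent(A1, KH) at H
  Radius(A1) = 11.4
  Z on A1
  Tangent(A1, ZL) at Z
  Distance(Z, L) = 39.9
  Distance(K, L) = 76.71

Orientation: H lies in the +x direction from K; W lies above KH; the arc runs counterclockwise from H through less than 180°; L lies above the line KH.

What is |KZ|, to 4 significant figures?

62.95

K is at the origin; K and H share the same y with |KH| = 50.3 and H on the +x side, so H = (50.30, 0.000). Tangency of A1 to KH means the radius WH is perpendicular to KH, so W = H + (0, 11.4) = (50.30, 11.40). Since WZ ⟂ ZL (tangency), |WL| = √(11.4² + 39.9²) = 41.50 regardless of where Z sits on A1. So L lies on both circle(K, 76.71) and circle(W, 41.50); the above-KH intersection is L = (55.92, 52.51). Z is the foot of the tangent from L: Z = (61.58, 13.02).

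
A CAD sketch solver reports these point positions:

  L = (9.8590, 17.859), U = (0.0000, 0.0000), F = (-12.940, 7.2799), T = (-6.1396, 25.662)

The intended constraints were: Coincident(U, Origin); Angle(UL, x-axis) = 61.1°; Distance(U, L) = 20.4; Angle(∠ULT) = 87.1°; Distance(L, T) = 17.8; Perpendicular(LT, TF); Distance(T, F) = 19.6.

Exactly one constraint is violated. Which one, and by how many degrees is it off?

Perpendicular(LT, TF) — off by 5.70°.

U = (0.00, 0.00) ✓; UL at 61.10° ✓; |UL| = 20.40 ✓; ∠ULT = 87.10° ✓; |LT| = 17.80 ✓; ∠(LT, TF) = 95.70° ✗; |TF| = 19.60 ✓.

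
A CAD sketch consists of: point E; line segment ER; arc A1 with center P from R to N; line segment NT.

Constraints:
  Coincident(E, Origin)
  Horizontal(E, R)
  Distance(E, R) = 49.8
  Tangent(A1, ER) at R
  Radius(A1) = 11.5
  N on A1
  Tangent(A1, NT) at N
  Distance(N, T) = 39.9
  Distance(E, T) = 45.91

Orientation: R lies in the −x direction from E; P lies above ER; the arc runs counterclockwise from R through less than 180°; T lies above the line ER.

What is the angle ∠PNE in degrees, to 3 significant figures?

160°

Checks: ∠(PR, RE) = 90.00° ✓; |PN| = 11.50 ✓; ∠(PN, NT) = 90.00° ✓; |NT| = 39.90 ✓; |ET| = 45.91 ✓.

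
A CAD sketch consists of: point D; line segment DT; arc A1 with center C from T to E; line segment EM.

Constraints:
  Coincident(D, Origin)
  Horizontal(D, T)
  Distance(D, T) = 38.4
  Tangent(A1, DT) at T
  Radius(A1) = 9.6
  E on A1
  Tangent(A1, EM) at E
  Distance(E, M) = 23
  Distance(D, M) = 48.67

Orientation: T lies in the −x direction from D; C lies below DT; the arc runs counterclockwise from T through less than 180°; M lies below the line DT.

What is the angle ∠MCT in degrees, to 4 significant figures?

171.2°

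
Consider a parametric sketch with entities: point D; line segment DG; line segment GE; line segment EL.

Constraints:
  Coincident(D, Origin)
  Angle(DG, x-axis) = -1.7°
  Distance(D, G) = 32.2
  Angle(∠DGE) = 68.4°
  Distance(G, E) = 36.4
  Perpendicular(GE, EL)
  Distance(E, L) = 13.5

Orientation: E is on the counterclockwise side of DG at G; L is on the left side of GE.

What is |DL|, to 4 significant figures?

29.54

D is at the origin; DG runs at -1.7° with length 32.2, so G = 32.2·(cos -1.7°, sin -1.7°) = (32.19, -0.9553). ∠DGE = 68.4°, so GE runs at -1.7° + (180° − 68.4°) = 109.9° from the x-axis; with |GE| = 36.4, E = G + 36.4·(cos 109.9°, sin 109.9°) = (19.80, 33.27). GE ⟂ EL; with |EL| = 13.5 on the left of GE, L = E + 13.5·(-0.9403, -0.3404) = (7.102, 28.68). Then |DL| = |L − D| = 29.54.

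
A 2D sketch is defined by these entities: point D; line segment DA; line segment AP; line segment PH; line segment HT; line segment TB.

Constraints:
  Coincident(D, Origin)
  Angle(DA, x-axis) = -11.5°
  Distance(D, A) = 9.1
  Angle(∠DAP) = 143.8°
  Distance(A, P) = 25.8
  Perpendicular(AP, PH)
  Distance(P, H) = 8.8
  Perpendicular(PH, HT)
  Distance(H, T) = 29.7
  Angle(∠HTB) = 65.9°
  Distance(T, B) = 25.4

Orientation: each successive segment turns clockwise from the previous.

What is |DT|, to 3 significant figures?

4.86

D is at the origin; DA runs at -11.5° with length 9.1, so A = (8.92, -1.81). ∠DAP = 143.8° gives AP at -47.7° from the x-axis; with |AP| = 25.8, P = (26.3, -20.9). The perpendicularity gives PH at right angles to AP, so PH runs at -138°; with |PH| = 8.8, H = (19.8, -26.8). PH is perpendicular to HT, so HT runs at 132°; with |HT| = 29.7, T = (-0.216, -4.85). Then |DT| = |T − D| = 4.86.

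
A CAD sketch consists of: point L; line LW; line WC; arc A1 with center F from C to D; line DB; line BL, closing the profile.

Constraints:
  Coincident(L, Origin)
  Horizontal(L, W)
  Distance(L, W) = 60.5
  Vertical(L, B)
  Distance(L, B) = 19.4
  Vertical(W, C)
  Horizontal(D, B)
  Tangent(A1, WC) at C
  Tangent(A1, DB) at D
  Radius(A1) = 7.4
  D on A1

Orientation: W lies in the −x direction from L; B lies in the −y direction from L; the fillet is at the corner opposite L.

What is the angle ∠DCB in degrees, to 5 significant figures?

38.027°

L is at the origin; LW is horizontal with |LW| = 60.5 and W on the −x side, so W = (-60.500, 0.0000). LB is vertical with |LB| = 19.4 and B on the −y side, so B = (0.0000, -19.400). The virtual corner opposite L is at (-60.500, -19.400). Tangency of A1 to WC means the radius FC is perpendicular to WC and the tangent condition forces FD to be normal to DB, with radius 7.4, so the center F sits 7.4 in from both sides at F = (-53.100, -12.000). That places the tangent points at C = (-60.500, -12.000) on WC and D = (-53.100, -19.400) on DB. Then cos ∠DCB = CD·CB / (|CD||CB|), giving 38.027°.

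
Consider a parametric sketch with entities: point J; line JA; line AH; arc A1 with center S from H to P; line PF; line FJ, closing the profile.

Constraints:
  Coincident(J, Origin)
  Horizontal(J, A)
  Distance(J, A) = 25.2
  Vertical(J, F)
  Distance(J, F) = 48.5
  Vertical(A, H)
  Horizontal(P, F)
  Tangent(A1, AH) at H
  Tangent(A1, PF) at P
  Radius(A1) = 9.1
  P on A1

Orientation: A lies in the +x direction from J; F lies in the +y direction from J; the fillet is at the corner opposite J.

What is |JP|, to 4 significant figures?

51.10

J is at the origin; J and A share the same y with |JA| = 25.2 and A on the +x side, so A = (25.20, 0.000). JF is vertical with |JF| = 48.5 and F on the +y side, so F = (0.000, 48.50). The virtual corner opposite J is at (25.20, 48.50). The tangent condition forces SH to be normal to AH and since A1 is tangent to PF there, SP ⟂ PF, with radius 9.1, so the center S sits 9.1 in from both sides at S = (16.10, 39.40). That places the tangent points at H = (25.20, 39.40) on AH and P = (16.10, 48.50) on PF. Then |JP| = |P − J| = 51.10.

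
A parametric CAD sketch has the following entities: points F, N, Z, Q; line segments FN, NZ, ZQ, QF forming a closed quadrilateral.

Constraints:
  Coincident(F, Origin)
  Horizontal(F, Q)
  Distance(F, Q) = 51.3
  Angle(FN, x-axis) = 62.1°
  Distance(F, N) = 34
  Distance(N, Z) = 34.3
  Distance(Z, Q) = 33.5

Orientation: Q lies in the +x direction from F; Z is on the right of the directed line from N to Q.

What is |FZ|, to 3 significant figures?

18.5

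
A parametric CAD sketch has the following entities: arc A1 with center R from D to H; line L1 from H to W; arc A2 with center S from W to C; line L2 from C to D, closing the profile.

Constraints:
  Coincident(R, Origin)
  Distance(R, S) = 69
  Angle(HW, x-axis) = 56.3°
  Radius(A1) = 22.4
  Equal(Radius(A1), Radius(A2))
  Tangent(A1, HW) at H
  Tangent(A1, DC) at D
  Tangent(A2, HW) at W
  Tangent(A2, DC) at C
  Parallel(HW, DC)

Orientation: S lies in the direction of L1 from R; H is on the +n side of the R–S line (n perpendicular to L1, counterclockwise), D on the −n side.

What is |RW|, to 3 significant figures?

72.5

Tangency of A1 to both parallel lines with radius 22.4 puts H and D at R ± 22.4·n: H = (-18.6, 12.4), D = (18.6, -12.4). Equal radii place W and C the same way about S: W = S + 22.4·n = (19.6, 69.8), C = S − 22.4·n = (56.9, 45.0). Then |RW| = |W − R| = 72.5.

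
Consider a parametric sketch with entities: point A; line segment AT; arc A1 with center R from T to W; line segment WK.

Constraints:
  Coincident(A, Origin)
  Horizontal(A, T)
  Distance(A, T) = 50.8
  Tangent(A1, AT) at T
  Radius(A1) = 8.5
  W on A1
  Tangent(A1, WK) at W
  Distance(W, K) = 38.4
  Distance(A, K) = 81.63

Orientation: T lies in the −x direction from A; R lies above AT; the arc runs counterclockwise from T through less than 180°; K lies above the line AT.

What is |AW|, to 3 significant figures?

46.5

Checks: |RW| = 8.500 ✓; ∠(RW, WK) = 90.00° ✓; |WK| = 38.40 ✓; |AK| = 81.63 ✓.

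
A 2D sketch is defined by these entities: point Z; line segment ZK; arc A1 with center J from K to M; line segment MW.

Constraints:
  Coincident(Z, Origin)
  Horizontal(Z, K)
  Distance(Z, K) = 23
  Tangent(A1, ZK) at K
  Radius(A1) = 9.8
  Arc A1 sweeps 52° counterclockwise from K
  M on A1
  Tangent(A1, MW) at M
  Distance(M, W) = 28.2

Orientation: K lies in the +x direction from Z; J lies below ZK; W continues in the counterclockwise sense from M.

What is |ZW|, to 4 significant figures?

26.07

On A1, K sits at bearing 90° from J; a 52° counterclockwise sweep puts M at bearing 142°, so M = J + 9.8·(cos 142°, sin 142°) = (15.28, -3.767). Since A1 is tangent to MW there, JM ⟂ MW, so MW runs along (−sin 142°, cos 142°); with |MW| = 28.2, W = (-2.084, -25.99). Then |ZW| = |W − Z| = 26.07.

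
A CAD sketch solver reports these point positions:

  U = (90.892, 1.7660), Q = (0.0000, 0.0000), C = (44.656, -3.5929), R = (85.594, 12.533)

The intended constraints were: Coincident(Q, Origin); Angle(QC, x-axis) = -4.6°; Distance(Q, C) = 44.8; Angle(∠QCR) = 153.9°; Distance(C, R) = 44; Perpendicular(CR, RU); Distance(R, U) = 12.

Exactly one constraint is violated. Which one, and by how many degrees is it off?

Perpendicular(CR, RU) — off by 4.70°.

Q = (0.00, 0.00) ✓; QC at -4.600° ✓; |QC| = 44.80 ✓; ∠QCR = 153.9° ✓; |CR| = 44.00 ✓; ∠(CR, RU) = 85.30° ✗; |RU| = 12.00 ✓.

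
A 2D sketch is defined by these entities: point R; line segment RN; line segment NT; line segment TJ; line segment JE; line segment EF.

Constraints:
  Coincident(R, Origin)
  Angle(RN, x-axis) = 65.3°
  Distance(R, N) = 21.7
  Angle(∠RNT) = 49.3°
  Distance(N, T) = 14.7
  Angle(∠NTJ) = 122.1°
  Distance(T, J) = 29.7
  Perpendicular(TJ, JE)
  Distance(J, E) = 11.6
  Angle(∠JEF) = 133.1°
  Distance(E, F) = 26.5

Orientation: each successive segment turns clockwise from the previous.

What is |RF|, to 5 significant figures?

20.762

R is at the origin; RN runs at 65.3° with length 21.7, so N = (9.0677, 19.715). ∠RNT = 49.3° gives NT at -65.400° from the x-axis; with |NT| = 14.7, T = (15.187, 6.3489). ∠NTJ = 122.1° gives TJ at -123.30° from the x-axis; with |TJ| = 29.7, J = (-1.1189, -18.475). TJ ⟂ JE, so JE runs at 146.70°; with |JE| = 11.6, E = (-10.814, -12.106). ∠JEF = 133.1° gives EF at 99.800° from the x-axis; with |EF| = 26.5, F = (-15.325, 14.007). Then |RF| = |F − R| = 20.762.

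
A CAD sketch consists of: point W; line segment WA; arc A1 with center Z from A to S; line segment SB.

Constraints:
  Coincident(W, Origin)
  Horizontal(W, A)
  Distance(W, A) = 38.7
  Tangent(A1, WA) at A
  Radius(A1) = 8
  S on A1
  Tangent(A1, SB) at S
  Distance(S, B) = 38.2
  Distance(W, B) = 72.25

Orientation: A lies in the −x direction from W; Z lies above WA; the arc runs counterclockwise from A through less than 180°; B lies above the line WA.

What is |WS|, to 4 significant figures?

35.62

W is at the origin; W and A share the same y with |WA| = 38.7 and A on the −x side, so A = (-38.70, 0.000). Since A1 is tangent to WA there, ZA ⟂ WA, so Z = A + (0, 8) = (-38.70, 8.000). Since ZS ⟂ SB (tangency), |ZB| = √(8.0² + 38.2²) = 39.03 regardless of where S sits on A1. So B lies on both circle(W, 72.25) and circle(Z, 39.03); the above-WA intersection is B = (-59.45, 41.05). S is the foot of the tangent from B: S = (-32.94, 13.55).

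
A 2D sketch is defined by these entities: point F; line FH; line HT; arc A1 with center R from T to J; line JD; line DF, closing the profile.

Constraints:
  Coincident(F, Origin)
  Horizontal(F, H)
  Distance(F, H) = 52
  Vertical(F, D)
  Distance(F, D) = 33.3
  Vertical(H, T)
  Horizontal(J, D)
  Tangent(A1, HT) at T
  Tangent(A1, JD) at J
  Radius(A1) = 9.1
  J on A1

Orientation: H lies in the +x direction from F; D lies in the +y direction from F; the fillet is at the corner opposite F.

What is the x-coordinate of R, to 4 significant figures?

42.90

F and D share the same x with |FD| = 33.3 and D on the +y side, so D = (0.000, 33.30). The virtual corner opposite F is at (52.00, 33.30). A1 meets HT tangentially, so RT is at right angles to HT and A1 meets JD tangentially, so RJ is at right angles to JD, with radius 9.1, so the center R sits 9.1 in from both sides at R = (42.90, 24.20). So R.x = 42.90.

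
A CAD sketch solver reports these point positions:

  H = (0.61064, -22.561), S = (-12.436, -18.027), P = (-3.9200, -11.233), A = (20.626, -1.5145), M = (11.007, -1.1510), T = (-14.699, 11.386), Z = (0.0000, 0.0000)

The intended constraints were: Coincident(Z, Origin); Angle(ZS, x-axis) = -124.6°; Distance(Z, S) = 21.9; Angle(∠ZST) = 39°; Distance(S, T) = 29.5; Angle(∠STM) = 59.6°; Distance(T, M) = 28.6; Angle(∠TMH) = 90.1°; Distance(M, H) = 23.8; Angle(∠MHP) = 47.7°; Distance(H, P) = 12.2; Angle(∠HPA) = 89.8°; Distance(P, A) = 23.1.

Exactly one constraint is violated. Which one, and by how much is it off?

Distance(P, A) = 23.1 — off by 3.30.

Z = (0.00, 0.00) ✓; ZS at -124.6° ✓; |ZS| = 21.90 ✓; ∠ZST = 39.00° ✓; |ST| = 29.50 ✓; ∠STM = 59.60° ✓; |TM| = 28.60 ✓; ∠TMH = 90.10° ✓; |MH| = 23.80 ✓; ∠MHP = 47.70° ✓; |HP| = 12.20 ✓; ∠HPA = 89.80° ✓; |PA| = 26.40 ✗.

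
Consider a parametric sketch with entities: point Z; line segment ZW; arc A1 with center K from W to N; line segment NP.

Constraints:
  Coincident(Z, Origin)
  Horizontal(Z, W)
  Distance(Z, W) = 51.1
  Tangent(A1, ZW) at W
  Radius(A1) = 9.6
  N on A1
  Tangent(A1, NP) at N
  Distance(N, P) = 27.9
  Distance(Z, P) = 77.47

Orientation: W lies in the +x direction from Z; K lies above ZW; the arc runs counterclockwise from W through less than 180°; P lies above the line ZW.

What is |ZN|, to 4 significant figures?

60.25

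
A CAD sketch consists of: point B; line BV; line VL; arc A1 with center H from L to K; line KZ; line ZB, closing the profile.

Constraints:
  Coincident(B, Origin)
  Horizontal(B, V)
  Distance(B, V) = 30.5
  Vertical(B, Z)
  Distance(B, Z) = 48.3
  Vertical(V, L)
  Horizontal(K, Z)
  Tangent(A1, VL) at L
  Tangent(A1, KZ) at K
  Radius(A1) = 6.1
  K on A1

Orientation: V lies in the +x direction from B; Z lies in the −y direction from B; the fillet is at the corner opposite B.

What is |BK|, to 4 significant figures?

54.11

B is at the origin; BV is horizontal with |BV| = 30.5 and V on the +x side, so V = (30.50, 0.000). BZ is vertical with |BZ| = 48.3 and Z on the −y side, so Z = (0.000, -48.30). The virtual corner opposite B is at (30.50, -48.30). Tangency of A1 to VL means the radius HL is perpendicular to VL and A1 meets KZ tangentially, so HK is at right angles to KZ, with radius 6.1, so the center H sits 6.1 in from both sides at H = (24.40, -42.20). That places the tangent points at L = (30.50, -42.20) on VL and K = (24.40, -48.30) on KZ. Then |BK| = |K − B| = 54.11.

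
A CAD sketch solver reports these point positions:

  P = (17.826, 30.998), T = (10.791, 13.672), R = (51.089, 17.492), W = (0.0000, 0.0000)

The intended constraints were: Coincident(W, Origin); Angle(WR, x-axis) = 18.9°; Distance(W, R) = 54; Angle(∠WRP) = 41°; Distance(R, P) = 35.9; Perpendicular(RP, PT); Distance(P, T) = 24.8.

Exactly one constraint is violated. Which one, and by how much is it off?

Distance(P, T) = 24.8 — off by 6.10.

W = (0.00, 0.00) ✓; WR at 18.90° ✓; |WR| = 54.00 ✓; ∠WRP = 41.00° ✓; |RP| = 35.90 ✓; ∠(RP, PT) = 90.00° ✓; |PT| = 18.70 ✗.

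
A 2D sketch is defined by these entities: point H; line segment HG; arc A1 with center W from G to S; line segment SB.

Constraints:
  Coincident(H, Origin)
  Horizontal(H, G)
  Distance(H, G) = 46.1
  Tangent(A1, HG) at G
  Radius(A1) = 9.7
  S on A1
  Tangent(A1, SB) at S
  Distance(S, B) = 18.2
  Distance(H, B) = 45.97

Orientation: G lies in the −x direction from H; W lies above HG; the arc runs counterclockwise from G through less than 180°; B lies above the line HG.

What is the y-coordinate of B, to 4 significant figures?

27.95

H is at the origin; HG is horizontal with |HG| = 46.1 and G on the −x side, so G = (-46.10, 0.000). Tangency of A1 to HG means the radius WG is perpendicular to HG, so W = G + (0, 9.7) = (-46.10, 9.700). Since WS ⟂ SB (tangency), |WB| = √(9.7² + 18.2²) = 20.62 regardless of where S sits on A1. So B lies on both circle(H, 45.97) and circle(W, 20.62); the above-HG intersection is B = (-36.50, 27.95). S is the foot of the tangent from B: S = (-36.40, 9.751).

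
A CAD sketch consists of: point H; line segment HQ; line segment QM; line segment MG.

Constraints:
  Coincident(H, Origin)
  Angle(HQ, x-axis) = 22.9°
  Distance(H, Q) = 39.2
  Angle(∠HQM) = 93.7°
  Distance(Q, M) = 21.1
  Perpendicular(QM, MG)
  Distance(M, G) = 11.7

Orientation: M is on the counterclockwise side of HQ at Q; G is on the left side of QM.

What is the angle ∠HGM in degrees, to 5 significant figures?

139.24°

∠HQM = 93.7°, so QM runs at 22.9° + (180° − 93.7°) = 109.20° from the x-axis; with |QM| = 21.1, M = Q + 21.1·(cos 109.20°, sin 109.20°) = (29.171, 35.180). QM ⟂ MG; with |MG| = 11.7 on the left of QM, G = M + 11.7·(-0.94438, -0.32887) = (18.122, 31.332). Then cos ∠HGM = GH·GM / (|GH||GM|), giving 139.24°.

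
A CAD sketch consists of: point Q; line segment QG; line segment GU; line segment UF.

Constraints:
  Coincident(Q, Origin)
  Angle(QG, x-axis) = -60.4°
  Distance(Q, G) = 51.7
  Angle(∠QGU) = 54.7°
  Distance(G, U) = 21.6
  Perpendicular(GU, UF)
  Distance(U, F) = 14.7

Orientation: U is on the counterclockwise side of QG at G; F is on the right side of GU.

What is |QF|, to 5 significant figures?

57.493

Q is at the origin; QG runs at -60.4° with length 51.7, so G = 51.7·(cos -60.4°, sin -60.4°) = (25.537, -44.953). ∠QGU = 54.7°, so GU runs at -60.4° + (180° − 54.7°) = 64.900° from the x-axis; with |GU| = 21.6, U = G + 21.6·(cos 64.900°, sin 64.900°) = (34.700, -25.393). GU is perpendicular to UF; with |UF| = 14.7 on the right of GU, F = U + 14.7·(0.90557, -0.42420) = (48.011, -31.628). Then |QF| = |F − Q| = 57.493.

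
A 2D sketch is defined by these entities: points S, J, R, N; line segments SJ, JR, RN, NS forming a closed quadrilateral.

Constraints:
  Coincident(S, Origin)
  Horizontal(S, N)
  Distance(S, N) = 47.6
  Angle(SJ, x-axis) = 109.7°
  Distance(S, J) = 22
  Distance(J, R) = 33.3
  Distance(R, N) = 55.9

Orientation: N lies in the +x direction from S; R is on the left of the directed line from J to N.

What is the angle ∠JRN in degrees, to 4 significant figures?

77.94°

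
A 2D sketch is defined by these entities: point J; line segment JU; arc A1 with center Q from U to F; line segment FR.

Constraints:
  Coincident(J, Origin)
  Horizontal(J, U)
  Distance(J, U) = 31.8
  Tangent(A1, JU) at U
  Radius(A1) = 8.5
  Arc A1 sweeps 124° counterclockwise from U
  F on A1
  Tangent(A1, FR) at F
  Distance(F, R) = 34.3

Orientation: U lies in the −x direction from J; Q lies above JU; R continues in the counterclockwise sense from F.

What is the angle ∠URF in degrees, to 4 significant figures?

17.77°

On A1, U sits at bearing -90° from Q; a 124° counterclockwise sweep puts F at bearing 34°, so F = Q + 8.5·(cos 34°, sin 34°) = (-24.75, 13.25). A1 meets FR tangentially, so QF is at right angles to FR, so FR runs along (−sin 34°, cos 34°); with |FR| = 34.3, R = (-43.93, 41.69). Then cos ∠URF = RU·RF / (|RU||RF|), giving 17.77°.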